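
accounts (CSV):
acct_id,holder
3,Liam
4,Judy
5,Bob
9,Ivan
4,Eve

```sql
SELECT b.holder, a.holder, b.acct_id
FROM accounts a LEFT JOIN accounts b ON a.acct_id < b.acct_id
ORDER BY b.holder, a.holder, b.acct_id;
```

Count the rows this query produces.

LEFT JOIN keeps every row from `accounts a`; unmatched rows get NULL for `accounts b`'s columns.
Matching on a.acct_id < b.acct_id.
- a row (acct_id=3): matches 4 b row(s) → 4 output row(s).
- a row (acct_id=4): matches 2 b row(s) → 2 output row(s).
- a row (acct_id=5): matches 1 b row(s) → 1 output row(s).
- a row (acct_id=9): no match → kept, b columns NULL.
- a row (acct_id=4): matches 2 b row(s) → 2 output row(s).
Total: 9 matched + 1 padded = 10 rows.

10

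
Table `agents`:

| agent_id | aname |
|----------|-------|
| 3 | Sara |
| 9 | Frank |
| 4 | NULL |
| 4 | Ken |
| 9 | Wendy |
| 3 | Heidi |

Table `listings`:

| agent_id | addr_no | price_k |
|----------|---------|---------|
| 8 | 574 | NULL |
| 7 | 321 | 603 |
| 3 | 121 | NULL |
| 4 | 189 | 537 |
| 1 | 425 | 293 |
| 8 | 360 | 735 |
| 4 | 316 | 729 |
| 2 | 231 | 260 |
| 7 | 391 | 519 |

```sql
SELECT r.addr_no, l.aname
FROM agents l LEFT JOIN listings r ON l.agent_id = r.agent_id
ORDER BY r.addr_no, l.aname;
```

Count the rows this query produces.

LEFT JOIN keeps every row from `agents`; unmatched rows get NULL for `listings`'s columns.
Matching on l.agent_id = r.agent_id.
Matched pairs: 6; unmatched l rows kept: 2.
Total: 6 matched + 2 padded = 8 rows.

8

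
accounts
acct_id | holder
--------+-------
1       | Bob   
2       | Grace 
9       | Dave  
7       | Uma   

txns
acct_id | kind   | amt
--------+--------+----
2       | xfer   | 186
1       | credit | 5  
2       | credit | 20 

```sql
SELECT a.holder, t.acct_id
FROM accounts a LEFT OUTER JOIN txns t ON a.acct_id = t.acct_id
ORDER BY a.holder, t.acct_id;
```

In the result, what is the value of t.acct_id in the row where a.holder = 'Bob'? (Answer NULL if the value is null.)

LEFT JOIN keeps every row from `accounts`; unmatched rows get NULL for `txns`'s columns.
Matching on a.acct_id = t.acct_id.
Matched pairs: 3; unmatched a rows kept: 2.

1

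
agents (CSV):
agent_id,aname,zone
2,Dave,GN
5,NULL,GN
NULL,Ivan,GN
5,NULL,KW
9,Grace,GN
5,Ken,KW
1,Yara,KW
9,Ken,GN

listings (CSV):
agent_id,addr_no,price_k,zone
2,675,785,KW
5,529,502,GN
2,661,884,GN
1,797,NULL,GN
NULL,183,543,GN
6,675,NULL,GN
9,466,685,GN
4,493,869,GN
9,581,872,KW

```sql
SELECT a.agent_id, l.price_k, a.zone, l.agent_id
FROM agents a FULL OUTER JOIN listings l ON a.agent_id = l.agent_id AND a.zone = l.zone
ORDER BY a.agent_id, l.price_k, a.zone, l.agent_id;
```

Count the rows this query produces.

FULL OUTER JOIN keeps every row from both sides; unmatched rows get NULL for the other side's columns.
Matching on a.agent_id = l.agent_id AND a.zone = l.zone. A NULL in a compared column never satisfies the condition.
- a (agent_id=2, zone=GN) pairs with 1 row(s) of l.
- a (agent_id=5, zone=GN) pairs with 1 row(s) of l.
- a (agent_id=NULL, zone=GN) has no partner → padded with NULL.
- a (agent_id=5, zone=KW) has no partner → padded with NULL.
- a (agent_id=9, zone=GN) pairs with 1 row(s) of l.
- a (agent_id=5, zone=KW) has no partner → padded with NULL.
- a (agent_id=1, zone=KW) has no partner → padded with NULL.
- a (agent_id=9, zone=GN) pairs with 1 row(s) of l.
- 6 row(s) from l found no a partner → padded with NULL.
Total: 4 matched + 10 padded = 14 rows.

14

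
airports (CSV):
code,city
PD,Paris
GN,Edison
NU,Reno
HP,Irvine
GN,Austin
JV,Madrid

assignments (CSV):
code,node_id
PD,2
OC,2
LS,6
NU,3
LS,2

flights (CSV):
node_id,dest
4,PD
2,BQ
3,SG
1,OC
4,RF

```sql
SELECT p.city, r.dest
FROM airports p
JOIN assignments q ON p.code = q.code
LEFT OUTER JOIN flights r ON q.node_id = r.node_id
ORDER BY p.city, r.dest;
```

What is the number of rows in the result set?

Joins associate left-to-right: airports INNER JOIN assignments on code gives 2 intermediate row(s).
Then LEFT JOIN `flights r` on node_id: each of those 2 rows is kept; rows whose q.node_id has no match in r get NULL for r's columns.
Result: 2 row(s).

2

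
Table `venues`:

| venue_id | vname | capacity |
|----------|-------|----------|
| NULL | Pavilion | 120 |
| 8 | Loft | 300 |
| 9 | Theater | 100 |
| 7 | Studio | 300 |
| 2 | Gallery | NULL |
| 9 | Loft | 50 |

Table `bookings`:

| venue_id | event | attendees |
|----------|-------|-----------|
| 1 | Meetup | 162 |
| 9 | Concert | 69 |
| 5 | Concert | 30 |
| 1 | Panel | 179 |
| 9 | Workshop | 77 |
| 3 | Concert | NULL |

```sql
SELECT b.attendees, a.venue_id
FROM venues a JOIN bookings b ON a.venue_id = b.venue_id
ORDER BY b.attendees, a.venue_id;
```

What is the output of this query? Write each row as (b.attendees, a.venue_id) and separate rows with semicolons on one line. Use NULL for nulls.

(69, 9); (69, 9); (77, 9); (77, 9)

INNER JOIN keeps only pairs where the ON condition holds.
Matching on a.venue_id = b.venue_id. A NULL in a compared column never satisfies the condition.
- a[0] venue_id=NULL → no match; dropped.
- a[1] venue_id=8 → no match; dropped.
- a[2] venue_id=9 → 2 match(es) in b → 2 row(s).
- a[3] venue_id=7 → no match; dropped.
- a[4] venue_id=2 → no match; dropped.
- a[5] venue_id=9 → 2 match(es) in b → 2 row(s).
After projecting and ordering:
b.attendees | a.venue_id
69 | 9
69 | 9
77 | 9
77 | 9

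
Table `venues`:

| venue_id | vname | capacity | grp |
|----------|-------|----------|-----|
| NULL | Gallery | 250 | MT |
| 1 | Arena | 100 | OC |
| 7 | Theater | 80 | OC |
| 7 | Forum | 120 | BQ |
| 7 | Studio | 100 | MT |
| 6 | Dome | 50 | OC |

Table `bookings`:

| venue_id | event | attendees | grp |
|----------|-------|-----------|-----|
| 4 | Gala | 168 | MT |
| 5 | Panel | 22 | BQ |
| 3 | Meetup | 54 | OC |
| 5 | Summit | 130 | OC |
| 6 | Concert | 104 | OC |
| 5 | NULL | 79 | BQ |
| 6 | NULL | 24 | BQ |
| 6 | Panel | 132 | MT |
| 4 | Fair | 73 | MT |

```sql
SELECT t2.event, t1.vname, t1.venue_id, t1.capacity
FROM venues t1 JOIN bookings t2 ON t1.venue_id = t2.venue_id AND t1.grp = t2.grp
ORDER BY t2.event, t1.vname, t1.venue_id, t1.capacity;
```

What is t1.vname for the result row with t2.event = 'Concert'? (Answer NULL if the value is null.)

INNER JOIN keeps only pairs where the ON condition holds.
Matching on t1.venue_id = t2.venue_id AND t1.grp = t2.grp. A NULL in a compared column never satisfies the condition.
- t1 (venue_id=NULL, grp=MT) has no partner → excluded.
- t1 (venue_id=1, grp=OC) has no partner → excluded.
- t1 (venue_id=7, grp=OC) has no partner → excluded.
- t1 (venue_id=7, grp=BQ) has no partner → excluded.
- t1 (venue_id=7, grp=MT) has no partner → excluded.
- t1 (venue_id=6, grp=OC) pairs with 1 row(s) of t2.

Dome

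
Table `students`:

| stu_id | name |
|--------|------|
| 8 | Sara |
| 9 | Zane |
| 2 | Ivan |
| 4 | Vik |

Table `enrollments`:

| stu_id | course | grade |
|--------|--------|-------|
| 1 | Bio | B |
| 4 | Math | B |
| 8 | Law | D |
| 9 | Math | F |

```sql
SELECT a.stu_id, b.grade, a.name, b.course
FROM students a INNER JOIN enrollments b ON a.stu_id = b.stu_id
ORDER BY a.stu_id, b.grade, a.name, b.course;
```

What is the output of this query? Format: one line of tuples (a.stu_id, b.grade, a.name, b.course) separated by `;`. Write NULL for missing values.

(4, B, Vik, Math); (8, D, Sara, Law); (9, F, Zane, Math)

INNER JOIN keeps only pairs where the ON condition holds.
Matching on a.stu_id = b.stu_id.
- a[0] stu_id=8 → 1 match(es) in b → 1 row(s).
- a[1] stu_id=9 → 1 match(es) in b → 1 row(s).
- a[2] stu_id=2 → no match; dropped.
- a[3] stu_id=4 → 1 match(es) in b → 1 row(s).
After projecting and ordering:
a.stu_id | b.grade | a.name | b.course
4 | B | Vik | Math
8 | D | Sara | Law
9 | F | Zane | Math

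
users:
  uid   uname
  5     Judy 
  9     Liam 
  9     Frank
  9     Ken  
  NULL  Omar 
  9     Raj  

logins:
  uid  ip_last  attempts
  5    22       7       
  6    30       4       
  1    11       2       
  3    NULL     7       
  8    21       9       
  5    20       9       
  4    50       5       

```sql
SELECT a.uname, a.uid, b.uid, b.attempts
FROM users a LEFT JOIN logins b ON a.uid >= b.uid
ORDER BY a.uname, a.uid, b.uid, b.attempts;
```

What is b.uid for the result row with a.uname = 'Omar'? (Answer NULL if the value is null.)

NULL

LEFT JOIN keeps every row from `users`; unmatched rows get NULL for `logins`'s columns.
Matching on a.uid >= b.uid. A NULL in a compared column never satisfies the condition.
Matched pairs: 33; unmatched a rows kept: 1.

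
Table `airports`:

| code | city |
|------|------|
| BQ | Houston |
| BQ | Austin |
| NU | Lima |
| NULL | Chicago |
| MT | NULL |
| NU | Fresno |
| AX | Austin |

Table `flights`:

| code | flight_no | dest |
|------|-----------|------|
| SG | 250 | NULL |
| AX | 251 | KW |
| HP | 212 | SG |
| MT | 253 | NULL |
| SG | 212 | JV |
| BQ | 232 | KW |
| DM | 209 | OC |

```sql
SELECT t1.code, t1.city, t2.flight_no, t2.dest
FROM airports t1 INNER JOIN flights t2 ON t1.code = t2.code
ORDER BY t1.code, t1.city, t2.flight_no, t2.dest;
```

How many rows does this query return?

INNER JOIN keeps only pairs where the ON condition holds.
Matching on t1.code = t2.code. A NULL in a compared column never satisfies the condition.
- t1[0] code=BQ → 1 match(es) in t2 → 1 row(s).
- t1[1] code=BQ → 1 match(es) in t2 → 1 row(s).
- t1[2] code=NU → no match; dropped.
- t1[3] code=NULL → no match; dropped.
- t1[4] code=MT → 1 match(es) in t2 → 1 row(s).
- t1[5] code=NU → no match; dropped.
- t1[6] code=AX → 1 match(es) in t2 → 1 row(s).
Total: 4 rows.

4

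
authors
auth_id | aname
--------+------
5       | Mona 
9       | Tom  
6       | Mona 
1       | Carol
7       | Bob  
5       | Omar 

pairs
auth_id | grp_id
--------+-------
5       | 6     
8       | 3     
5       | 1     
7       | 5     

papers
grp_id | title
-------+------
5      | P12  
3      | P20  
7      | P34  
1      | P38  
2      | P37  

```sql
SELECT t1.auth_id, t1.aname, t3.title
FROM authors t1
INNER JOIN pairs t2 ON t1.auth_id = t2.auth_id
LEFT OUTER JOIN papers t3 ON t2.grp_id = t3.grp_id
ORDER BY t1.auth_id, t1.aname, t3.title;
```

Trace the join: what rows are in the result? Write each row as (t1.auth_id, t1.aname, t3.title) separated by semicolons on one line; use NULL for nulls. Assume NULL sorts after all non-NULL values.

(5, Mona, P38); (5, Mona, NULL); (5, Omar, P38); (5, Omar, NULL); (7, Bob, P12)

Step 1 — t1 INNER JOIN t2 on auth_id → 5 row(s).
Then LEFT JOIN `papers t3` on grp_id: each of those 5 rows is kept; rows whose t2.grp_id has no match in t3 get NULL for t3's columns.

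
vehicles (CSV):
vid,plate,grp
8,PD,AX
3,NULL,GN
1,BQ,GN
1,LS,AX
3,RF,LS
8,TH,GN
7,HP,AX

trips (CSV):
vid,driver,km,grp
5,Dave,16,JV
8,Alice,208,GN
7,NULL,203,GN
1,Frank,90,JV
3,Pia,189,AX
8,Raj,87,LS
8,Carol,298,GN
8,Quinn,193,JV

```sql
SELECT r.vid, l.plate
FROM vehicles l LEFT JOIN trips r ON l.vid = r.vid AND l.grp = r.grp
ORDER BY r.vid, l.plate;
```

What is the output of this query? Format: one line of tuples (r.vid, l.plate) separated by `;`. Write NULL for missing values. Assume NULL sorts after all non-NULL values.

(8, TH); (8, TH); (NULL, BQ); (NULL, HP); (NULL, LS); (NULL, PD); (NULL, RF); (NULL, NULL)

LEFT JOIN keeps every row from `vehicles`; unmatched rows get NULL for `trips`'s columns.
Matching on l.vid = r.vid AND l.grp = r.grp.
- l[0] vid=8, grp=AX → no match; kept with NULLs on the r side.
- l[1] vid=3, grp=GN → no match; kept with NULLs on the r side.
- l[2] vid=1, grp=GN → no match; kept with NULLs on the r side.
- l[3] vid=1, grp=AX → no match; kept with NULLs on the r side.
- l[4] vid=3, grp=LS → no match; kept with NULLs on the r side.
- l[5] vid=8, grp=GN → 2 match(es) in r → 2 row(s).
- l[6] vid=7, grp=AX → no match; kept with NULLs on the r side.
After projecting and ordering:
r.vid | l.plate
8 | TH
8 | TH
NULL | BQ
NULL | HP
NULL | LS
NULL | PD
NULL | RF
NULL | NULL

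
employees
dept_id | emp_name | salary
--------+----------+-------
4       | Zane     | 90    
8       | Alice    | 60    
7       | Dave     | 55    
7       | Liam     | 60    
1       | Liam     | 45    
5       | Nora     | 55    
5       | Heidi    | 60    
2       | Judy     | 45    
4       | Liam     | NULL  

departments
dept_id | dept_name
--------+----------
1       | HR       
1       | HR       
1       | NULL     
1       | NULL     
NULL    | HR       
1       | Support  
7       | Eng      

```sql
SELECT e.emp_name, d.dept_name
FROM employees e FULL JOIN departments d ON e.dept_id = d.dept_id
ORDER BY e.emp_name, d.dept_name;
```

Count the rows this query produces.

14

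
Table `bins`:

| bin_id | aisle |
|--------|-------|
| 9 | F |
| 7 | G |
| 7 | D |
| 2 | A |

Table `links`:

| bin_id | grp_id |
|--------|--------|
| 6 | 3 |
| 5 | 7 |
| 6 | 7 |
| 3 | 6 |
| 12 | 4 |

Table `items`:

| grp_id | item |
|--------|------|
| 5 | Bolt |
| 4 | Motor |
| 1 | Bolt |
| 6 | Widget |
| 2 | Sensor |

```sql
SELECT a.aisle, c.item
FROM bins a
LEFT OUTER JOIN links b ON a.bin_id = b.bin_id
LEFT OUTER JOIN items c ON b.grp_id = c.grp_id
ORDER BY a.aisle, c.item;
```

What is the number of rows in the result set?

4

Evaluate left to right. First `bins a LEFT JOIN links b` on bin_id: 4 row(s).
Then LEFT JOIN `items c` on grp_id: each of those 4 rows is kept; rows whose b.grp_id has no match in c get NULL for c's columns.
Result: 4 row(s).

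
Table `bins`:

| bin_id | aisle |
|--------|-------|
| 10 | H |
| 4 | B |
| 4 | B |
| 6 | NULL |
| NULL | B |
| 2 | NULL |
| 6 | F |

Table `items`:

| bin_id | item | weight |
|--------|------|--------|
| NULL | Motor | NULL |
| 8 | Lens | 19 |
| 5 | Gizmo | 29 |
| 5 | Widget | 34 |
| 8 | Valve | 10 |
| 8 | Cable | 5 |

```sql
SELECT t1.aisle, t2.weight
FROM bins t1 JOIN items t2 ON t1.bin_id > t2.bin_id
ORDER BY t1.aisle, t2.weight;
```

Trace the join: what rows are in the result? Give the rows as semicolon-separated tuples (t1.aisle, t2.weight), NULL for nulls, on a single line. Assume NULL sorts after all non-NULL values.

INNER JOIN keeps only pairs where the ON condition holds.
Matching on t1.bin_id > t2.bin_id. A NULL in a compared column never satisfies the condition.
- t1 (bin_id=10) pairs with 5 row(s) of t2.
- t1 (bin_id=4) has no partner → excluded.
- t1 (bin_id=4) has no partner → excluded.
- t1 (bin_id=6) pairs with 2 row(s) of t2.
- t1 (bin_id=NULL) has no partner → excluded.
- t1 (bin_id=2) has no partner → excluded.
- t1 (bin_id=6) pairs with 2 row(s) of t2.
After projecting and ordering:
t1.aisle | t2.weight
F | 29
F | 34
H | 5
H | 10
H | 19
H | 29
H | 34
NULL | 29
NULL | 34

(F, 29); (F, 34); (H, 5); (H, 10); (H, 19); (H, 29); (H, 34); (NULL, 29); (NULL, 34)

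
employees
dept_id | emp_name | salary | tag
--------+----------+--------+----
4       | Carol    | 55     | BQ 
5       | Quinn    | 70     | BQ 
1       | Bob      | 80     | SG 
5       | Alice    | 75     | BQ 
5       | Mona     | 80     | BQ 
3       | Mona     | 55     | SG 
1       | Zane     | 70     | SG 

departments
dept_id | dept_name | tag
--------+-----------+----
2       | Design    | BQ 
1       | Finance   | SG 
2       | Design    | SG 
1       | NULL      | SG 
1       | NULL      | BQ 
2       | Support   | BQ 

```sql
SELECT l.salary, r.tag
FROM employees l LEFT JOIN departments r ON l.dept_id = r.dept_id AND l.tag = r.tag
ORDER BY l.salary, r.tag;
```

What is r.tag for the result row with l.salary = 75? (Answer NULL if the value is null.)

NULL

LEFT JOIN keeps every row from `employees`; unmatched rows get NULL for `departments`'s columns.
Matching on l.dept_id = r.dept_id AND l.tag = r.tag.
- l (dept_id=4, tag=BQ) has no partner → padded with NULL.
- l (dept_id=5, tag=BQ) has no partner → padded with NULL.
- l (dept_id=1, tag=SG) pairs with 2 row(s) of r.
- l (dept_id=5, tag=BQ) has no partner → padded with NULL.
- l (dept_id=5, tag=BQ) has no partner → padded with NULL.
- l (dept_id=3, tag=SG) has no partner → padded with NULL.
- l (dept_id=1, tag=SG) pairs with 2 row(s) of r.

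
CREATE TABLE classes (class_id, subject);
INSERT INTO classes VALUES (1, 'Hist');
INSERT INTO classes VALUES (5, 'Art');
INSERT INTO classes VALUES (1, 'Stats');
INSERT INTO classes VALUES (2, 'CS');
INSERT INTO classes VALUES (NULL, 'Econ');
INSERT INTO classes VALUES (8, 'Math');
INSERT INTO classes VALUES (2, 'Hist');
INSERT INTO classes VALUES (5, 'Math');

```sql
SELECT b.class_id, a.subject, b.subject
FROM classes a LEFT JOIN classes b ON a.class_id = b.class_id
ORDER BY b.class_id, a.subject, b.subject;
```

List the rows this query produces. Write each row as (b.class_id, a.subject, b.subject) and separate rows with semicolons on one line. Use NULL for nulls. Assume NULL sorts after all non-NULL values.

LEFT JOIN keeps every row from `classes a`; unmatched rows get NULL for `classes b`'s columns.
Matching on a.class_id = b.class_id. A NULL in a compared column never satisfies the condition.
- a row (class_id=1): matches 2 b row(s) → 2 output row(s).
- a row (class_id=5): matches 2 b row(s) → 2 output row(s).
- a row (class_id=1): matches 2 b row(s) → 2 output row(s).
- a row (class_id=2): matches 2 b row(s) → 2 output row(s).
- a row (class_id=NULL): no match → kept, b columns NULL.
- a row (class_id=8): matches 1 b row(s) → 1 output row(s).
- a row (class_id=2): matches 2 b row(s) → 2 output row(s).
- a row (class_id=5): matches 2 b row(s) → 2 output row(s).

(1, Hist, Hist); (1, Hist, Stats); (1, Stats, Hist); (1, Stats, Stats); (2, CS, CS); (2, CS, Hist); (2, Hist, CS); (2, Hist, Hist); (5, Art, Art); (5, Art, Math); (5, Math, Art); (5, Math, Math); (8, Math, Math); (NULL, Econ, NULL)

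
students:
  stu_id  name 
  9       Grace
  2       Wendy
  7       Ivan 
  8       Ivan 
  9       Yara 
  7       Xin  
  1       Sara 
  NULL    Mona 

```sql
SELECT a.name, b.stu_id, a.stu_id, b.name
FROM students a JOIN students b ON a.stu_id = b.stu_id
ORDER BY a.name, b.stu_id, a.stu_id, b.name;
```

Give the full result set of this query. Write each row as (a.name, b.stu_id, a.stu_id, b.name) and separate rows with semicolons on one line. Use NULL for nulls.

INNER JOIN keeps only pairs where the ON condition holds.
Matching on a.stu_id = b.stu_id. A NULL in a compared column never satisfies the condition.
- a[0] stu_id=9 → 2 match(es) in b → 2 row(s).
- a[1] stu_id=2 → 1 match(es) in b → 1 row(s).
- a[2] stu_id=7 → 2 match(es) in b → 2 row(s).
- a[3] stu_id=8 → 1 match(es) in b → 1 row(s).
- a[4] stu_id=9 → 2 match(es) in b → 2 row(s).
- a[5] stu_id=7 → 2 match(es) in b → 2 row(s).
- a[6] stu_id=1 → 1 match(es) in b → 1 row(s).
- a[7] stu_id=NULL → no match; dropped.

(Grace, 9, 9, Grace); (Grace, 9, 9, Yara); (Ivan, 7, 7, Ivan); (Ivan, 7, 7, Xin); (Ivan, 8, 8, Ivan); (Sara, 1, 1, Sara); (Wendy, 2, 2, Wendy); (Xin, 7, 7, Ivan); (Xin, 7, 7, Xin); (Yara, 9, 9, Grace); (Yara, 9, 9, Yara)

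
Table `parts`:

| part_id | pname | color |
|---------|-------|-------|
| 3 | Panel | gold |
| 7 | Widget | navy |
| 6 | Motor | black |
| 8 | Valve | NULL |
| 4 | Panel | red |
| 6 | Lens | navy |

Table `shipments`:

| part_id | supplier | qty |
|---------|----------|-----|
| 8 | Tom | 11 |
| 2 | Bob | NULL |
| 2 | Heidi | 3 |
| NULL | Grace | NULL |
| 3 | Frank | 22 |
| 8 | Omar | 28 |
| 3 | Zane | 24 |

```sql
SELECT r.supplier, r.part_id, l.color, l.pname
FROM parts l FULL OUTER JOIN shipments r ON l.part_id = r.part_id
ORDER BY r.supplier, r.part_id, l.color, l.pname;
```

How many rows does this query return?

11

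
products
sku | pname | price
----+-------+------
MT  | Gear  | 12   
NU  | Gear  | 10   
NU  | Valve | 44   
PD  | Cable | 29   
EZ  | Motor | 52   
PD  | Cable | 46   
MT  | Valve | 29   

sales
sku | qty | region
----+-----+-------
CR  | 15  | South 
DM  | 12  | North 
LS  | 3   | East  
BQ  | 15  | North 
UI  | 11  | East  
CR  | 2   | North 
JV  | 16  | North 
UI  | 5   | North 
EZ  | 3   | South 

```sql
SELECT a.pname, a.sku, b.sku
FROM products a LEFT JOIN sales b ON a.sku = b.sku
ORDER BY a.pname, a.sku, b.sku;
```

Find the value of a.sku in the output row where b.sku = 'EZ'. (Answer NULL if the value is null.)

LEFT JOIN keeps every row from `products`; unmatched rows get NULL for `sales`'s columns.
Matching on a.sku = b.sku.
Matched pairs: 1; unmatched a rows kept: 6.

EZ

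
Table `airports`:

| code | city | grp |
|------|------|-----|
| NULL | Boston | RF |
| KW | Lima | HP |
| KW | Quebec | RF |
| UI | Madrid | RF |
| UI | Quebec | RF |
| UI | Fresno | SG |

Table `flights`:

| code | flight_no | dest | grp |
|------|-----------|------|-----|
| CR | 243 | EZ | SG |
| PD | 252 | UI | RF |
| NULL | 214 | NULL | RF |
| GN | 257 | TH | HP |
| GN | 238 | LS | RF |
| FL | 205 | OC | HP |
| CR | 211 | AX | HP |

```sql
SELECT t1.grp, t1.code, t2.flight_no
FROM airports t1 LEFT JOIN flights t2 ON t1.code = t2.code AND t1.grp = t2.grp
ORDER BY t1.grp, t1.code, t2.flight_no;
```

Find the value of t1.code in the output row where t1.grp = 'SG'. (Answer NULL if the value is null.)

UI

LEFT JOIN keeps every row from `airports`; unmatched rows get NULL for `flights`'s columns.
Matching on t1.code = t2.code AND t1.grp = t2.grp. A NULL in a compared column never satisfies the condition.
- t1 row (code=NULL, grp=RF): no match → kept, t2 columns NULL.
- t1 row (code=KW, grp=HP): no match → kept, t2 columns NULL.
- t1 row (code=KW, grp=RF): no match → kept, t2 columns NULL.
- t1 row (code=UI, grp=RF): no match → kept, t2 columns NULL.
- t1 row (code=UI, grp=RF): no match → kept, t2 columns NULL.
- t1 row (code=UI, grp=SG): no match → kept, t2 columns NULL.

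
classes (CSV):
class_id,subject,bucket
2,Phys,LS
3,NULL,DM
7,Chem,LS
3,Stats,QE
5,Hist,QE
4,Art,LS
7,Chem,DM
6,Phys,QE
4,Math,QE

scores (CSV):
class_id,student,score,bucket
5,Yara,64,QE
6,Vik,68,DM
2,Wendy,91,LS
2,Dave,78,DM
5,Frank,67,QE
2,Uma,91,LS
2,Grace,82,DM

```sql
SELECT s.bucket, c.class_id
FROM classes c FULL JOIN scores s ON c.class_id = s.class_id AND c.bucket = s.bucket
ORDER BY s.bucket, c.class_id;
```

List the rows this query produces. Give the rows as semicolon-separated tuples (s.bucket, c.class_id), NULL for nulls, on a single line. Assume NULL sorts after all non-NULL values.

(DM, NULL); (DM, NULL); (DM, NULL); (LS, 2); (LS, 2); (QE, 5); (QE, 5); (NULL, 3); (NULL, 3); (NULL, 4); (NULL, 4); (NULL, 6); (NULL, 7); (NULL, 7)

FULL OUTER JOIN keeps every row from both sides; unmatched rows get NULL for the other side's columns.
Matching on c.class_id = s.class_id AND c.bucket = s.bucket.
Matched pairs: 4; unmatched c rows kept: 7; unmatched s rows kept: 3.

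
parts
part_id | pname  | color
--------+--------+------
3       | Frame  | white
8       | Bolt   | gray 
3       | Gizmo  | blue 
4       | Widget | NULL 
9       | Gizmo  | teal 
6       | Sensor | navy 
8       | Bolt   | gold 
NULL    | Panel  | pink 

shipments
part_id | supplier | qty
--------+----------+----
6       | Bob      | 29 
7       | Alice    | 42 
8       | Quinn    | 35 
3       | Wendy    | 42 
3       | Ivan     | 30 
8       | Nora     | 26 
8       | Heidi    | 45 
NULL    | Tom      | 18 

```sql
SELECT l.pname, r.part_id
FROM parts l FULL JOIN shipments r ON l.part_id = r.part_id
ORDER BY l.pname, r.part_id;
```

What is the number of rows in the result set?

16

FULL OUTER JOIN keeps every row from both sides; unmatched rows get NULL for the other side's columns.
Matching on l.part_id = r.part_id. A NULL in a compared column never satisfies the condition.
Matched pairs: 11; unmatched l rows kept: 3; unmatched r rows kept: 2.
Total: 11 matched + 5 padded = 16 rows.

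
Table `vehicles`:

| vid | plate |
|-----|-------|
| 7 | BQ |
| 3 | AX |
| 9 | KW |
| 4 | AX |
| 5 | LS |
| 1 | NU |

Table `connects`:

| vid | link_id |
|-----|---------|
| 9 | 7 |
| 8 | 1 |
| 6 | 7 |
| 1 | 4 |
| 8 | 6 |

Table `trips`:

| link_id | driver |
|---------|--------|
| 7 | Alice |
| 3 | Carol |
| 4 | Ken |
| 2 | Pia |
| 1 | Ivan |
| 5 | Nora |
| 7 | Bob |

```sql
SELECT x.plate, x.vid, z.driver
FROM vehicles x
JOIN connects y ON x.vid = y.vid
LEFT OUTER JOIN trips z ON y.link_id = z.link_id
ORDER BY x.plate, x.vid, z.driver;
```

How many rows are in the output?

Joins associate left-to-right: vehicles INNER JOIN connects on vid gives 2 intermediate row(s).
Then LEFT JOIN `trips z` on link_id: each of those 2 rows is kept; rows whose y.link_id has no match in z get NULL for z's columns.
Result: 3 row(s).

3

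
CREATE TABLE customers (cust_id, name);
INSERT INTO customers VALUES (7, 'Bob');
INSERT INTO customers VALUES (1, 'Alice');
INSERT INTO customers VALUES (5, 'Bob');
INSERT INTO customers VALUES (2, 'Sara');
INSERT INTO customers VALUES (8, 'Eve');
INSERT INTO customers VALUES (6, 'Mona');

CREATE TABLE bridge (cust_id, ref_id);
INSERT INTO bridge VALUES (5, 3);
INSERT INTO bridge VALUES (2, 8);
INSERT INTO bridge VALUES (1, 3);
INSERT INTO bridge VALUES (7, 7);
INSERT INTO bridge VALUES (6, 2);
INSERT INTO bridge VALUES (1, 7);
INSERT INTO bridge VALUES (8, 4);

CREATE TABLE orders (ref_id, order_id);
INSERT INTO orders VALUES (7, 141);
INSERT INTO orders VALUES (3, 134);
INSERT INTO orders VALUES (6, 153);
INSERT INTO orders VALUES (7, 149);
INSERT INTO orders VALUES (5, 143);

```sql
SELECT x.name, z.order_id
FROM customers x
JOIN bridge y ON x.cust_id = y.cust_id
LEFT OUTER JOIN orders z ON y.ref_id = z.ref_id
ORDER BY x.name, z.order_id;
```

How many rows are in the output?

9

Step 1 — x INNER JOIN y on cust_id → 7 row(s).
Then LEFT JOIN `orders z` on ref_id: each of those 7 rows is kept; rows whose y.ref_id has no match in z get NULL for z's columns.
Result: 9 row(s).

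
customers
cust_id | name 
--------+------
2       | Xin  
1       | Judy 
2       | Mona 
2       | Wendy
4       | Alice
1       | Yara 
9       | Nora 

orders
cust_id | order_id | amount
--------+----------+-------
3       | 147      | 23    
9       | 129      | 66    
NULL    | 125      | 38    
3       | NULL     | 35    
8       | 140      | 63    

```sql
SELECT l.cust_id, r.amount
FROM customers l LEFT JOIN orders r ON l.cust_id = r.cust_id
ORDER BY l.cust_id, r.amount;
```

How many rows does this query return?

7

LEFT JOIN keeps every row from `customers`; unmatched rows get NULL for `orders`'s columns.
Matching on l.cust_id = r.cust_id. A NULL in a compared column never satisfies the condition.
- l[0] cust_id=2 → no match; kept with NULLs on the r side.
- l[1] cust_id=1 → no match; kept with NULLs on the r side.
- l[2] cust_id=2 → no match; kept with NULLs on the r side.
- l[3] cust_id=2 → no match; kept with NULLs on the r side.
- l[4] cust_id=4 → no match; kept with NULLs on the r side.
- l[5] cust_id=1 → no match; kept with NULLs on the r side.
- l[6] cust_id=9 → 1 match(es) in r → 1 row(s).
Total: 1 matched + 6 padded = 7 rows.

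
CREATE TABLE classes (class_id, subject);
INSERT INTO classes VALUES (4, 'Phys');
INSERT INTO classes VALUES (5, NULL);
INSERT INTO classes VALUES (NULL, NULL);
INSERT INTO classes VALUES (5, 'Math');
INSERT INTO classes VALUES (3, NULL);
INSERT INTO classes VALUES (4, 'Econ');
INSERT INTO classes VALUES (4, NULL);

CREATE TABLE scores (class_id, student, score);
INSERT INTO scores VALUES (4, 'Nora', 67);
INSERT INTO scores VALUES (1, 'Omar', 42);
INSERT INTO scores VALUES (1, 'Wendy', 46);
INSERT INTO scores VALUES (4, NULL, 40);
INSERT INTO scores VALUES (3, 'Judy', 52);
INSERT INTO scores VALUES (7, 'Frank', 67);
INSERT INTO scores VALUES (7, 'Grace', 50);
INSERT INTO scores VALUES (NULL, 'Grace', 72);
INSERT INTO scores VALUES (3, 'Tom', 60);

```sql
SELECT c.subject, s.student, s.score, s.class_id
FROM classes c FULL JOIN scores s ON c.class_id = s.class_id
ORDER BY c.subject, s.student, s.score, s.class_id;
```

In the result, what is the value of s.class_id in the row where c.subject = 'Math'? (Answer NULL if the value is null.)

NULL

FULL OUTER JOIN keeps every row from both sides; unmatched rows get NULL for the other side's columns.
Matching on c.class_id = s.class_id. A NULL in a compared column never satisfies the condition.
- c row (class_id=4): matches 2 s row(s) → 2 output row(s).
- c row (class_id=5): no match → kept, s columns NULL.
- c row (class_id=NULL): no match → kept, s columns NULL.
- c row (class_id=5): no match → kept, s columns NULL.
- c row (class_id=3): matches 2 s row(s) → 2 output row(s).
- c row (class_id=4): matches 2 s row(s) → 2 output row(s).
- c row (class_id=4): matches 2 s row(s) → 2 output row(s).
- plus 5 unmatched s row(s), each kept with NULL c columns.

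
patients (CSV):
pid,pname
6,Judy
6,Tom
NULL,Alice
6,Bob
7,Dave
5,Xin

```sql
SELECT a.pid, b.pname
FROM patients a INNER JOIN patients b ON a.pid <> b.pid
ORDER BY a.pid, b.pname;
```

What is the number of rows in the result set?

INNER JOIN keeps only pairs where the ON condition holds.
Matching on a.pid <> b.pid. A NULL in a compared column never satisfies the condition.
- a row (pid=6): matches 2 b row(s) → 2 output row(s).
- a row (pid=6): matches 2 b row(s) → 2 output row(s).
- a row (pid=NULL): no match → dropped.
- a row (pid=6): matches 2 b row(s) → 2 output row(s).
- a row (pid=7): matches 4 b row(s) → 4 output row(s).
- a row (pid=5): matches 4 b row(s) → 4 output row(s).
Total: 14 rows.

14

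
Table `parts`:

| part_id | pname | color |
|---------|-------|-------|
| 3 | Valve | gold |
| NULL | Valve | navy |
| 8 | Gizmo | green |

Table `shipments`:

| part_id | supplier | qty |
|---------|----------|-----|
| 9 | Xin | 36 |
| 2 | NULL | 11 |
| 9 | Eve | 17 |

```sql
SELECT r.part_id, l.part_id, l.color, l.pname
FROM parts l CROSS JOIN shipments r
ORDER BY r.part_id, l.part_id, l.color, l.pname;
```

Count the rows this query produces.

9

CROSS JOIN pairs every row of `parts` with every row of `shipments`: 3 × 3 = 9 rows.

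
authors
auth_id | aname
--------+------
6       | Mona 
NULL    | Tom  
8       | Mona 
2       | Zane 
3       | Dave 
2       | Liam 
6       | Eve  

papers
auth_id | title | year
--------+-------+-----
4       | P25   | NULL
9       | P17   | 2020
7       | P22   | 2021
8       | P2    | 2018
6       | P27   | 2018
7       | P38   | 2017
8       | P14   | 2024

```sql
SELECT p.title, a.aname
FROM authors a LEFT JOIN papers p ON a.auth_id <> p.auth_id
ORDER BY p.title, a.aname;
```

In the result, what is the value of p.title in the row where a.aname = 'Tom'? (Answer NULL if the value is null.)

NULL

LEFT JOIN keeps every row from `authors`; unmatched rows get NULL for `papers`'s columns.
Matching on a.auth_id <> p.auth_id. A NULL in a compared column never satisfies the condition.
- auth_id=6: 6 matching p row(s), so 6 row(s) emitted.
- auth_id=NULL: no p row matches, row kept with p columns NULL.
- auth_id=8: 5 matching p row(s), so 5 row(s) emitted.
- auth_id=2: 7 matching p row(s), so 7 row(s) emitted.
- auth_id=3: 7 matching p row(s), so 7 row(s) emitted.
- auth_id=2: 7 matching p row(s), so 7 row(s) emitted.
- auth_id=6: 6 matching p row(s), so 6 row(s) emitted.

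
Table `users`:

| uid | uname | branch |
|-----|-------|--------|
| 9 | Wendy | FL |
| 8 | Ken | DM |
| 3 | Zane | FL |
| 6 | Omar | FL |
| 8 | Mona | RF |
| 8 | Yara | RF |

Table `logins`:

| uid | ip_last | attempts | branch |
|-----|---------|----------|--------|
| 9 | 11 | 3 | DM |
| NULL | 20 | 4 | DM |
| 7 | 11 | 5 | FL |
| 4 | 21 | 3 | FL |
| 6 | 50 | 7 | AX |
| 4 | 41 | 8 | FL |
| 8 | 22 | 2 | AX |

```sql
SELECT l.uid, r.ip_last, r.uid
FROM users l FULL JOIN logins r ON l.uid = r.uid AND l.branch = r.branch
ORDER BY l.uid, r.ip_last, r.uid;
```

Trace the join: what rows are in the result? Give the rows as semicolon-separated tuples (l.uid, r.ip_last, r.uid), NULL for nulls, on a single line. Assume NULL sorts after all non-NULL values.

(3, NULL, NULL); (6, NULL, NULL); (8, NULL, NULL); (8, NULL, NULL); (8, NULL, NULL); (9, NULL, NULL); (NULL, 11, 7); (NULL, 11, 9); (NULL, 20, NULL); (NULL, 21, 4); (NULL, 22, 8); (NULL, 41, 4); (NULL, 50, 6)

FULL OUTER JOIN keeps every row from both sides; unmatched rows get NULL for the other side's columns.
Matching on l.uid = r.uid AND l.branch = r.branch. A NULL in a compared column never satisfies the condition.
Matched pairs: 0; unmatched l rows kept: 6; unmatched r rows kept: 7.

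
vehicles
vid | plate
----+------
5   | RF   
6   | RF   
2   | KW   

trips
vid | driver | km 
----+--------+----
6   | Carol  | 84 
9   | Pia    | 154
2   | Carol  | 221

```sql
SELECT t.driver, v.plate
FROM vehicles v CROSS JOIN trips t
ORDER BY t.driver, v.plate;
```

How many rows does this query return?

9

CROSS JOIN pairs every row of `vehicles` with every row of `trips`: 3 × 3 = 9 rows.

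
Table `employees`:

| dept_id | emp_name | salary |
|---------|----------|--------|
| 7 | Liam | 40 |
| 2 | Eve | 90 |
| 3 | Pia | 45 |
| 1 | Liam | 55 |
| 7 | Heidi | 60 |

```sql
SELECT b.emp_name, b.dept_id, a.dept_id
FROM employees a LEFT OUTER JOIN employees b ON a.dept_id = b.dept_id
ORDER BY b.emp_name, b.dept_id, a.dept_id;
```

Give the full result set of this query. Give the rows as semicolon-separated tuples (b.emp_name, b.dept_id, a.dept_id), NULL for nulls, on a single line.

LEFT JOIN keeps every row from `employees a`; unmatched rows get NULL for `employees b`'s columns.
Matching on a.dept_id = b.dept_id.
- a (dept_id=7) pairs with 2 row(s) of b.
- a (dept_id=2) pairs with 1 row(s) of b.
- a (dept_id=3) pairs with 1 row(s) of b.
- a (dept_id=1) pairs with 1 row(s) of b.
- a (dept_id=7) pairs with 2 row(s) of b.
After projecting and ordering:
b.emp_name | b.dept_id | a.dept_id
Eve | 2 | 2
Heidi | 7 | 7
Heidi | 7 | 7
Liam | 1 | 1
Liam | 7 | 7
Liam | 7 | 7
Pia | 3 | 3

(Eve, 2, 2); (Heidi, 7, 7); (Heidi, 7, 7); (Liam, 1, 1); (Liam, 7, 7); (Liam, 7, 7); (Pia, 3, 3)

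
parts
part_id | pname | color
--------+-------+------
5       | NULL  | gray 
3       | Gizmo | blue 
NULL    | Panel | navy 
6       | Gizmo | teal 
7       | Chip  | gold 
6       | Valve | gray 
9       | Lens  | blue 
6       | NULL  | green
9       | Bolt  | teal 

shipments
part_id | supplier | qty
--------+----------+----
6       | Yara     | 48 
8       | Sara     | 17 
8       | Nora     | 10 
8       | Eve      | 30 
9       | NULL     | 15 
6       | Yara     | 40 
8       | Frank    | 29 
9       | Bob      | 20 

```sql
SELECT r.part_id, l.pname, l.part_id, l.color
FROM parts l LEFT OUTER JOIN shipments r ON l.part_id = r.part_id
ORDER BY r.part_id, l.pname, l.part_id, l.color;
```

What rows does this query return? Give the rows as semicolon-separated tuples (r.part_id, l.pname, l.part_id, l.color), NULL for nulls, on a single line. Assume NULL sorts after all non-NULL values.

(6, Gizmo, 6, teal); (6, Gizmo, 6, teal); (6, Valve, 6, gray); (6, Valve, 6, gray); (6, NULL, 6, green); (6, NULL, 6, green); (9, Bolt, 9, teal); (9, Bolt, 9, teal); (9, Lens, 9, blue); (9, Lens, 9, blue); (NULL, Chip, 7, gold); (NULL, Gizmo, 3, blue); (NULL, Panel, NULL, navy); (NULL, NULL, 5, gray)

LEFT JOIN keeps every row from `parts`; unmatched rows get NULL for `shipments`'s columns.
Matching on l.part_id = r.part_id. A NULL in a compared column never satisfies the condition.
- l row (part_id=5): no match → kept, r columns NULL.
- l row (part_id=3): no match → kept, r columns NULL.
- l row (part_id=NULL): no match → kept, r columns NULL.
- l row (part_id=6): matches 2 r row(s) → 2 output row(s).
- l row (part_id=7): no match → kept, r columns NULL.
- l row (part_id=6): matches 2 r row(s) → 2 output row(s).
- l row (part_id=9): matches 2 r row(s) → 2 output row(s).
- l row (part_id=6): matches 2 r row(s) → 2 output row(s).
- l row (part_id=9): matches 2 r row(s) → 2 output row(s).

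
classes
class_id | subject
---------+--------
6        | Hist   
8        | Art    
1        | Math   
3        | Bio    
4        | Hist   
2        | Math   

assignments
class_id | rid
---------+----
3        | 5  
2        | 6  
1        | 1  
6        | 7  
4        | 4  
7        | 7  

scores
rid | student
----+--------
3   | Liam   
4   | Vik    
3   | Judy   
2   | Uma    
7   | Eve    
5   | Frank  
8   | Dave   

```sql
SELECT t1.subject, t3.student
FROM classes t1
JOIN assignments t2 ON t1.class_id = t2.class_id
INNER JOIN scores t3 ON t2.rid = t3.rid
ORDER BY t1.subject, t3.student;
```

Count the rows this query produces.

3

Step 1 — t1 INNER JOIN t2 on class_id → 5 row(s).
Then INNER JOIN `scores t3` on rid: keep only rows whose t2.rid appears in t3.
Result: 3 row(s).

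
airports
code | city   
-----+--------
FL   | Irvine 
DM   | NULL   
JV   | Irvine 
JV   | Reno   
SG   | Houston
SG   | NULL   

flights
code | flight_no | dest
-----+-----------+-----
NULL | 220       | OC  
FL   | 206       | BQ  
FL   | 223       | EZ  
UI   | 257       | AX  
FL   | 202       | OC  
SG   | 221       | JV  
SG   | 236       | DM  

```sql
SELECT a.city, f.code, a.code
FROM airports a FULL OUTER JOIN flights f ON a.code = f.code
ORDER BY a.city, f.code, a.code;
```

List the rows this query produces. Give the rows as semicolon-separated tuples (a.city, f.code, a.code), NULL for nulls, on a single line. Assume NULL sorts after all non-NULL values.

(Houston, SG, SG); (Houston, SG, SG); (Irvine, FL, FL); (Irvine, FL, FL); (Irvine, FL, FL); (Irvine, NULL, JV); (Reno, NULL, JV); (NULL, SG, SG); (NULL, SG, SG); (NULL, UI, NULL); (NULL, NULL, DM); (NULL, NULL, NULL)

FULL OUTER JOIN keeps every row from both sides; unmatched rows get NULL for the other side's columns.
Matching on a.code = f.code. A NULL in a compared column never satisfies the condition.
Matched pairs: 7; unmatched a rows kept: 3; unmatched f rows kept: 2.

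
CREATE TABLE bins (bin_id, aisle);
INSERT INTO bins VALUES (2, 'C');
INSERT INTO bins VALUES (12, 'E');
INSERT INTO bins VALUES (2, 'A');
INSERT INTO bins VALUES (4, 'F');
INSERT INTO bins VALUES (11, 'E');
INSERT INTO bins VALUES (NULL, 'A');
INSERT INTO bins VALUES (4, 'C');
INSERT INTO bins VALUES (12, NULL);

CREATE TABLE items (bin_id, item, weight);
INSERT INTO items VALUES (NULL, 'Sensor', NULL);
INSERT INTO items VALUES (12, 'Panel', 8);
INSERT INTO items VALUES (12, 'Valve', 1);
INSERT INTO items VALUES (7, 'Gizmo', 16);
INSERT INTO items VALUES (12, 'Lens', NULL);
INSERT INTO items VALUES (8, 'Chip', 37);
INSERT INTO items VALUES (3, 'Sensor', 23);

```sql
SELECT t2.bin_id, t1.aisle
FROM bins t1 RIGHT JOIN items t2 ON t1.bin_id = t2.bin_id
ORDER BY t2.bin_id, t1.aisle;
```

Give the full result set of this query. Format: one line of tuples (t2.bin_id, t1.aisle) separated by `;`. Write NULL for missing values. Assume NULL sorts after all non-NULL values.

(3, NULL); (7, NULL); (8, NULL); (12, E); (12, E); (12, E); (12, NULL); (12, NULL); (12, NULL); (NULL, NULL)

RIGHT JOIN keeps every row from `items`; unmatched rows get NULL for `bins`'s columns.
Matching on t1.bin_id = t2.bin_id. A NULL in a compared column never satisfies the condition.
Matched pairs: 6; unmatched t2 rows kept: 4.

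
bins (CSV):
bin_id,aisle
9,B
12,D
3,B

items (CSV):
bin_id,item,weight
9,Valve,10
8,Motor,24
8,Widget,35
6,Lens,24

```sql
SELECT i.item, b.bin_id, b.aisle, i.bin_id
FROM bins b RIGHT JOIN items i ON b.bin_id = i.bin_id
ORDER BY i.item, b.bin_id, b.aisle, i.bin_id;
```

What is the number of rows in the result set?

4

RIGHT JOIN keeps every row from `items`; unmatched rows get NULL for `bins`'s columns.
Matching on b.bin_id = i.bin_id.
- b row (bin_id=9): matches 1 i row(s) → 1 output row(s).
- b row (bin_id=12): no match.
- b row (bin_id=3): no match.
- 3 i row(s) had no b match → kept, b columns NULL.
Total: 1 matched + 3 padded = 4 rows.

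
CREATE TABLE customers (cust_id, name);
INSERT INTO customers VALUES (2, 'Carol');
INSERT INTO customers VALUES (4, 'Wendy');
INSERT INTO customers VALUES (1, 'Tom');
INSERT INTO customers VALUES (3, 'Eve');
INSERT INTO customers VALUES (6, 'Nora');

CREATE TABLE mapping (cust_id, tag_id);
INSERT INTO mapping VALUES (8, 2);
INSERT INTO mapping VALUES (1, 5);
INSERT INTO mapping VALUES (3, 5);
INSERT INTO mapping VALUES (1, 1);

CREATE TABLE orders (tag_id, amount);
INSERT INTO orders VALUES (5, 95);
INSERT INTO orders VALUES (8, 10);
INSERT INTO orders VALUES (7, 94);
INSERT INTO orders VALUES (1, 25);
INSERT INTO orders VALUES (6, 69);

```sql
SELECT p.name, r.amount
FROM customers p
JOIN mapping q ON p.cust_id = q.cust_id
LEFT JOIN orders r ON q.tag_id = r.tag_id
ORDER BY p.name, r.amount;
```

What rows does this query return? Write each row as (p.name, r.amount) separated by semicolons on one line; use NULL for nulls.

Joins associate left-to-right: customers INNER JOIN mapping on cust_id gives 3 intermediate row(s).
Then LEFT JOIN `orders r` on tag_id: each of those 3 rows is kept; rows whose q.tag_id has no match in r get NULL for r's columns.

(Eve, 95); (Tom, 25); (Tom, 95)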